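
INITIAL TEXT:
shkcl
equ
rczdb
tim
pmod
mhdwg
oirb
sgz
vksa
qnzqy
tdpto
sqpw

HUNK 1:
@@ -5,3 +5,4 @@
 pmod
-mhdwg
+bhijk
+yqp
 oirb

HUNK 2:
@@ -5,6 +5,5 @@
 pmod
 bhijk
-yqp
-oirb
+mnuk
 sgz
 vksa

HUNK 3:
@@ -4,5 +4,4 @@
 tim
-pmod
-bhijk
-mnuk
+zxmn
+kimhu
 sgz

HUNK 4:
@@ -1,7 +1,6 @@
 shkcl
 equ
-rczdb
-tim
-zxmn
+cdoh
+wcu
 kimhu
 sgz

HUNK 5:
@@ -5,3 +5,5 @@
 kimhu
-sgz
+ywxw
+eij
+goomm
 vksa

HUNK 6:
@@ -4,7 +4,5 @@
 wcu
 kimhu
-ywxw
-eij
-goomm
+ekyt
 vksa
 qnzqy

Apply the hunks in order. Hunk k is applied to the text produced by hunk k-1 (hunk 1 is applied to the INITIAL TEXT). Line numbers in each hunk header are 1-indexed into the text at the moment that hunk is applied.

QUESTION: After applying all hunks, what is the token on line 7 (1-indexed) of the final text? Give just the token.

Answer: vksa

Derivation:
Hunk 1: at line 5 remove [mhdwg] add [bhijk,yqp] -> 13 lines: shkcl equ rczdb tim pmod bhijk yqp oirb sgz vksa qnzqy tdpto sqpw
Hunk 2: at line 5 remove [yqp,oirb] add [mnuk] -> 12 lines: shkcl equ rczdb tim pmod bhijk mnuk sgz vksa qnzqy tdpto sqpw
Hunk 3: at line 4 remove [pmod,bhijk,mnuk] add [zxmn,kimhu] -> 11 lines: shkcl equ rczdb tim zxmn kimhu sgz vksa qnzqy tdpto sqpw
Hunk 4: at line 1 remove [rczdb,tim,zxmn] add [cdoh,wcu] -> 10 lines: shkcl equ cdoh wcu kimhu sgz vksa qnzqy tdpto sqpw
Hunk 5: at line 5 remove [sgz] add [ywxw,eij,goomm] -> 12 lines: shkcl equ cdoh wcu kimhu ywxw eij goomm vksa qnzqy tdpto sqpw
Hunk 6: at line 4 remove [ywxw,eij,goomm] add [ekyt] -> 10 lines: shkcl equ cdoh wcu kimhu ekyt vksa qnzqy tdpto sqpw
Final line 7: vksa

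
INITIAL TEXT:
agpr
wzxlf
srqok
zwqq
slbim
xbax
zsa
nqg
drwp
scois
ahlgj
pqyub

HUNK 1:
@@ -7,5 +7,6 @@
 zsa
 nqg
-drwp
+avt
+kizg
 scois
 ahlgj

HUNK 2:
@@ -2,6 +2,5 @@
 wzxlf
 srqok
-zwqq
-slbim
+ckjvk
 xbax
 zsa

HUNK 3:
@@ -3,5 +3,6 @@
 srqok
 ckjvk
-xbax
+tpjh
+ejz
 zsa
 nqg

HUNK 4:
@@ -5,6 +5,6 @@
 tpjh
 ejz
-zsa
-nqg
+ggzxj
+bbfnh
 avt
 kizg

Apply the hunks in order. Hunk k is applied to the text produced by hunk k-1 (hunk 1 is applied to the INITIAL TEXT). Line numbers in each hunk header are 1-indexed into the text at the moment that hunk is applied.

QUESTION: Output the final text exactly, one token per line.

Answer: agpr
wzxlf
srqok
ckjvk
tpjh
ejz
ggzxj
bbfnh
avt
kizg
scois
ahlgj
pqyub

Derivation:
Hunk 1: at line 7 remove [drwp] add [avt,kizg] -> 13 lines: agpr wzxlf srqok zwqq slbim xbax zsa nqg avt kizg scois ahlgj pqyub
Hunk 2: at line 2 remove [zwqq,slbim] add [ckjvk] -> 12 lines: agpr wzxlf srqok ckjvk xbax zsa nqg avt kizg scois ahlgj pqyub
Hunk 3: at line 3 remove [xbax] add [tpjh,ejz] -> 13 lines: agpr wzxlf srqok ckjvk tpjh ejz zsa nqg avt kizg scois ahlgj pqyub
Hunk 4: at line 5 remove [zsa,nqg] add [ggzxj,bbfnh] -> 13 lines: agpr wzxlf srqok ckjvk tpjh ejz ggzxj bbfnh avt kizg scois ahlgj pqyub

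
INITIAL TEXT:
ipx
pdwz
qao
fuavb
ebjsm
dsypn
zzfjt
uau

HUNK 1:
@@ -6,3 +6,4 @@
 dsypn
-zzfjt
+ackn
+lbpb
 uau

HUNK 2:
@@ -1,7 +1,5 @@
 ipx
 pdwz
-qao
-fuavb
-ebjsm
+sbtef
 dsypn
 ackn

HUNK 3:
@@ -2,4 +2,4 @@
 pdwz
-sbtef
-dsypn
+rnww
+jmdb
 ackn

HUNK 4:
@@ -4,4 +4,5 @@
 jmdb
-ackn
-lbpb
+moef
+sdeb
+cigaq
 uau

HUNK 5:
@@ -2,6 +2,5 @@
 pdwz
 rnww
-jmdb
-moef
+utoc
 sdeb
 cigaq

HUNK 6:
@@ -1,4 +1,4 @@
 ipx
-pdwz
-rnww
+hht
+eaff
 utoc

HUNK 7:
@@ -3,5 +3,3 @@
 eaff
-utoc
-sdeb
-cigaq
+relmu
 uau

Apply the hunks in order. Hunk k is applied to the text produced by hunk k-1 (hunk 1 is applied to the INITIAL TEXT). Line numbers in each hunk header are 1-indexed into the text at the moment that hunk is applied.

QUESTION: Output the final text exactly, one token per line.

Answer: ipx
hht
eaff
relmu
uau

Derivation:
Hunk 1: at line 6 remove [zzfjt] add [ackn,lbpb] -> 9 lines: ipx pdwz qao fuavb ebjsm dsypn ackn lbpb uau
Hunk 2: at line 1 remove [qao,fuavb,ebjsm] add [sbtef] -> 7 lines: ipx pdwz sbtef dsypn ackn lbpb uau
Hunk 3: at line 2 remove [sbtef,dsypn] add [rnww,jmdb] -> 7 lines: ipx pdwz rnww jmdb ackn lbpb uau
Hunk 4: at line 4 remove [ackn,lbpb] add [moef,sdeb,cigaq] -> 8 lines: ipx pdwz rnww jmdb moef sdeb cigaq uau
Hunk 5: at line 2 remove [jmdb,moef] add [utoc] -> 7 lines: ipx pdwz rnww utoc sdeb cigaq uau
Hunk 6: at line 1 remove [pdwz,rnww] add [hht,eaff] -> 7 lines: ipx hht eaff utoc sdeb cigaq uau
Hunk 7: at line 3 remove [utoc,sdeb,cigaq] add [relmu] -> 5 lines: ipx hht eaff relmu uau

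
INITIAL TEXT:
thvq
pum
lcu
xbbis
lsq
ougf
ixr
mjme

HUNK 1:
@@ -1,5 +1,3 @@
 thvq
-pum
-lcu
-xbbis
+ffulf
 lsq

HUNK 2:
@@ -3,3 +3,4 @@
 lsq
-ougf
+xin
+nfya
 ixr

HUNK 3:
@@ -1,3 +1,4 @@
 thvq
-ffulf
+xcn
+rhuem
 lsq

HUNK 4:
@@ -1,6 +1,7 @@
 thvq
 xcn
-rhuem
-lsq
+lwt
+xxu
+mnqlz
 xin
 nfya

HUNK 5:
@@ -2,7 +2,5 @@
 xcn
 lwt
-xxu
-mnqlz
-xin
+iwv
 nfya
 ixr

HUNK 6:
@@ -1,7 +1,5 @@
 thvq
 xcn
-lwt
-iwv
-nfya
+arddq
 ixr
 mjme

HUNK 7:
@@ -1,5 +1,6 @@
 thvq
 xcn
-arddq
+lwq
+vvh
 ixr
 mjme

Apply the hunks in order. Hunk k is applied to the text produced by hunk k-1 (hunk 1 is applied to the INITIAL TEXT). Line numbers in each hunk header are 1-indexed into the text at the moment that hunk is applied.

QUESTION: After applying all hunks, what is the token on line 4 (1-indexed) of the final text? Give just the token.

Hunk 1: at line 1 remove [pum,lcu,xbbis] add [ffulf] -> 6 lines: thvq ffulf lsq ougf ixr mjme
Hunk 2: at line 3 remove [ougf] add [xin,nfya] -> 7 lines: thvq ffulf lsq xin nfya ixr mjme
Hunk 3: at line 1 remove [ffulf] add [xcn,rhuem] -> 8 lines: thvq xcn rhuem lsq xin nfya ixr mjme
Hunk 4: at line 1 remove [rhuem,lsq] add [lwt,xxu,mnqlz] -> 9 lines: thvq xcn lwt xxu mnqlz xin nfya ixr mjme
Hunk 5: at line 2 remove [xxu,mnqlz,xin] add [iwv] -> 7 lines: thvq xcn lwt iwv nfya ixr mjme
Hunk 6: at line 1 remove [lwt,iwv,nfya] add [arddq] -> 5 lines: thvq xcn arddq ixr mjme
Hunk 7: at line 1 remove [arddq] add [lwq,vvh] -> 6 lines: thvq xcn lwq vvh ixr mjme
Final line 4: vvh

Answer: vvh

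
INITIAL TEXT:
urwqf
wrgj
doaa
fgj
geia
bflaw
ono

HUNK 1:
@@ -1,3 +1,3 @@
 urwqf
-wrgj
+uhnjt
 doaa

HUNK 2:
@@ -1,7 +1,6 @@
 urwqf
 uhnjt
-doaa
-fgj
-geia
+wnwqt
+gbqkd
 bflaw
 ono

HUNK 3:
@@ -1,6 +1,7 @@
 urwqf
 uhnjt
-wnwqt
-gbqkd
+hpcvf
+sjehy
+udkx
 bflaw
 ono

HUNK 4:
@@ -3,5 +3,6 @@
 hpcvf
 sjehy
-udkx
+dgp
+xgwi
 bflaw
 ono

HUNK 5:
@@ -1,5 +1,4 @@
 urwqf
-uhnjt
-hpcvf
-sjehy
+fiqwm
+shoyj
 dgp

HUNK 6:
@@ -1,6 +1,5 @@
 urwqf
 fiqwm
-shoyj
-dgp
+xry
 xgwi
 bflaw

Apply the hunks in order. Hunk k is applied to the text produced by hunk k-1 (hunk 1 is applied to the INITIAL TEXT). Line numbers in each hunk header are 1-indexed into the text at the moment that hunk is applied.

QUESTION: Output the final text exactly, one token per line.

Answer: urwqf
fiqwm
xry
xgwi
bflaw
ono

Derivation:
Hunk 1: at line 1 remove [wrgj] add [uhnjt] -> 7 lines: urwqf uhnjt doaa fgj geia bflaw ono
Hunk 2: at line 1 remove [doaa,fgj,geia] add [wnwqt,gbqkd] -> 6 lines: urwqf uhnjt wnwqt gbqkd bflaw ono
Hunk 3: at line 1 remove [wnwqt,gbqkd] add [hpcvf,sjehy,udkx] -> 7 lines: urwqf uhnjt hpcvf sjehy udkx bflaw ono
Hunk 4: at line 3 remove [udkx] add [dgp,xgwi] -> 8 lines: urwqf uhnjt hpcvf sjehy dgp xgwi bflaw ono
Hunk 5: at line 1 remove [uhnjt,hpcvf,sjehy] add [fiqwm,shoyj] -> 7 lines: urwqf fiqwm shoyj dgp xgwi bflaw ono
Hunk 6: at line 1 remove [shoyj,dgp] add [xry] -> 6 lines: urwqf fiqwm xry xgwi bflaw ono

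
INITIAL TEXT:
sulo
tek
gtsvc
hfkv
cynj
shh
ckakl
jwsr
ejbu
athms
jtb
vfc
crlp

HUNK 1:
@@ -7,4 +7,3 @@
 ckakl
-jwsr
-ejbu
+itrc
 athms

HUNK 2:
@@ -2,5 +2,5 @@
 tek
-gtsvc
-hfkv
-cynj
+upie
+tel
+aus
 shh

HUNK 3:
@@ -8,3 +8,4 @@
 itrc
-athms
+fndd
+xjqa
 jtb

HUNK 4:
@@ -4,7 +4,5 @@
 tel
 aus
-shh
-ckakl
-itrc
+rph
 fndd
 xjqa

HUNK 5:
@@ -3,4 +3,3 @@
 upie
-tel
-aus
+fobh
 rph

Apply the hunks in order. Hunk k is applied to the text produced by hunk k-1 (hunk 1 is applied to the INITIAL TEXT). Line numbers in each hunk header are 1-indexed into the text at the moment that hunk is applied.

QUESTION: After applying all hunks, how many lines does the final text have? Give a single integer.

Answer: 10

Derivation:
Hunk 1: at line 7 remove [jwsr,ejbu] add [itrc] -> 12 lines: sulo tek gtsvc hfkv cynj shh ckakl itrc athms jtb vfc crlp
Hunk 2: at line 2 remove [gtsvc,hfkv,cynj] add [upie,tel,aus] -> 12 lines: sulo tek upie tel aus shh ckakl itrc athms jtb vfc crlp
Hunk 3: at line 8 remove [athms] add [fndd,xjqa] -> 13 lines: sulo tek upie tel aus shh ckakl itrc fndd xjqa jtb vfc crlp
Hunk 4: at line 4 remove [shh,ckakl,itrc] add [rph] -> 11 lines: sulo tek upie tel aus rph fndd xjqa jtb vfc crlp
Hunk 5: at line 3 remove [tel,aus] add [fobh] -> 10 lines: sulo tek upie fobh rph fndd xjqa jtb vfc crlp
Final line count: 10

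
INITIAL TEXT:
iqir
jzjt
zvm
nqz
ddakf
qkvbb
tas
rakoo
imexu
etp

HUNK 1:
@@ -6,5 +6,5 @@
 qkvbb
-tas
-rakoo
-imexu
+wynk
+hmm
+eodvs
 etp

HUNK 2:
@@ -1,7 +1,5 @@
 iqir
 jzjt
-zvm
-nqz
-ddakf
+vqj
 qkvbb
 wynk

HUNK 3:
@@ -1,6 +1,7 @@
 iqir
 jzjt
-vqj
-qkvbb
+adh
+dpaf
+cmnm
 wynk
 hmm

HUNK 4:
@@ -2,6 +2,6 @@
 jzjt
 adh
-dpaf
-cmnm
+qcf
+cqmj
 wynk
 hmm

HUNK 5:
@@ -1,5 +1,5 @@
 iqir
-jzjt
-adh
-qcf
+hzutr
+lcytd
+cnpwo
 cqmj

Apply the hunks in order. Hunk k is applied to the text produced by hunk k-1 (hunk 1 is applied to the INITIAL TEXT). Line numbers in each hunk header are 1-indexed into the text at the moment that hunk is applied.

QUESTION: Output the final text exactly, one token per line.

Hunk 1: at line 6 remove [tas,rakoo,imexu] add [wynk,hmm,eodvs] -> 10 lines: iqir jzjt zvm nqz ddakf qkvbb wynk hmm eodvs etp
Hunk 2: at line 1 remove [zvm,nqz,ddakf] add [vqj] -> 8 lines: iqir jzjt vqj qkvbb wynk hmm eodvs etp
Hunk 3: at line 1 remove [vqj,qkvbb] add [adh,dpaf,cmnm] -> 9 lines: iqir jzjt adh dpaf cmnm wynk hmm eodvs etp
Hunk 4: at line 2 remove [dpaf,cmnm] add [qcf,cqmj] -> 9 lines: iqir jzjt adh qcf cqmj wynk hmm eodvs etp
Hunk 5: at line 1 remove [jzjt,adh,qcf] add [hzutr,lcytd,cnpwo] -> 9 lines: iqir hzutr lcytd cnpwo cqmj wynk hmm eodvs etp

Answer: iqir
hzutr
lcytd
cnpwo
cqmj
wynk
hmm
eodvs
etp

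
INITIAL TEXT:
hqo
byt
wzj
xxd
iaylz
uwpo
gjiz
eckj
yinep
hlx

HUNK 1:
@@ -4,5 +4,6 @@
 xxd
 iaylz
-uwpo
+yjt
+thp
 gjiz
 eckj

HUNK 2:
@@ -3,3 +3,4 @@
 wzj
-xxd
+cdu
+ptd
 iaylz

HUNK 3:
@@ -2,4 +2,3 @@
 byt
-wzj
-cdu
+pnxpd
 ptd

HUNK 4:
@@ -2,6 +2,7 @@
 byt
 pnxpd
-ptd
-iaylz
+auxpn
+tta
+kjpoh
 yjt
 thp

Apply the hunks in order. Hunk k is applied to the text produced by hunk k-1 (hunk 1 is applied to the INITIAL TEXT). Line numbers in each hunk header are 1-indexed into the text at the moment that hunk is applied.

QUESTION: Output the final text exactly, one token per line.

Answer: hqo
byt
pnxpd
auxpn
tta
kjpoh
yjt
thp
gjiz
eckj
yinep
hlx

Derivation:
Hunk 1: at line 4 remove [uwpo] add [yjt,thp] -> 11 lines: hqo byt wzj xxd iaylz yjt thp gjiz eckj yinep hlx
Hunk 2: at line 3 remove [xxd] add [cdu,ptd] -> 12 lines: hqo byt wzj cdu ptd iaylz yjt thp gjiz eckj yinep hlx
Hunk 3: at line 2 remove [wzj,cdu] add [pnxpd] -> 11 lines: hqo byt pnxpd ptd iaylz yjt thp gjiz eckj yinep hlx
Hunk 4: at line 2 remove [ptd,iaylz] add [auxpn,tta,kjpoh] -> 12 lines: hqo byt pnxpd auxpn tta kjpoh yjt thp gjiz eckj yinep hlx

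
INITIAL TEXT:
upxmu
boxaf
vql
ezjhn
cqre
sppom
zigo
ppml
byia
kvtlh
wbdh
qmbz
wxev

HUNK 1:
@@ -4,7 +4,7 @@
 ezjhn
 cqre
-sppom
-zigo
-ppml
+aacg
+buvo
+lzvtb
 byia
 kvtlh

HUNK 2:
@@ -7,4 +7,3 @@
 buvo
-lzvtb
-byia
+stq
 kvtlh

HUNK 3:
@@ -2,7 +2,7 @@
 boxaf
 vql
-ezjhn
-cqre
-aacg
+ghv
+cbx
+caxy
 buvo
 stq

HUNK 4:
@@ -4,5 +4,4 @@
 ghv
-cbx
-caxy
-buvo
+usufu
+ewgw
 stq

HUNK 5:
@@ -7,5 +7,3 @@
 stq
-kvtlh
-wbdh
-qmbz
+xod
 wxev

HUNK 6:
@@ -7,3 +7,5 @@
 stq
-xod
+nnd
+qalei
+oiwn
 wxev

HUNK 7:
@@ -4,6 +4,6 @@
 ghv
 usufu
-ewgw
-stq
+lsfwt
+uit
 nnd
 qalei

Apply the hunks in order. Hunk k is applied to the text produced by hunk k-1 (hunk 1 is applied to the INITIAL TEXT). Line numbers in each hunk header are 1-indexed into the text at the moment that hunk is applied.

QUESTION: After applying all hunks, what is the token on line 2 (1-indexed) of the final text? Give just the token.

Hunk 1: at line 4 remove [sppom,zigo,ppml] add [aacg,buvo,lzvtb] -> 13 lines: upxmu boxaf vql ezjhn cqre aacg buvo lzvtb byia kvtlh wbdh qmbz wxev
Hunk 2: at line 7 remove [lzvtb,byia] add [stq] -> 12 lines: upxmu boxaf vql ezjhn cqre aacg buvo stq kvtlh wbdh qmbz wxev
Hunk 3: at line 2 remove [ezjhn,cqre,aacg] add [ghv,cbx,caxy] -> 12 lines: upxmu boxaf vql ghv cbx caxy buvo stq kvtlh wbdh qmbz wxev
Hunk 4: at line 4 remove [cbx,caxy,buvo] add [usufu,ewgw] -> 11 lines: upxmu boxaf vql ghv usufu ewgw stq kvtlh wbdh qmbz wxev
Hunk 5: at line 7 remove [kvtlh,wbdh,qmbz] add [xod] -> 9 lines: upxmu boxaf vql ghv usufu ewgw stq xod wxev
Hunk 6: at line 7 remove [xod] add [nnd,qalei,oiwn] -> 11 lines: upxmu boxaf vql ghv usufu ewgw stq nnd qalei oiwn wxev
Hunk 7: at line 4 remove [ewgw,stq] add [lsfwt,uit] -> 11 lines: upxmu boxaf vql ghv usufu lsfwt uit nnd qalei oiwn wxev
Final line 2: boxaf

Answer: boxaf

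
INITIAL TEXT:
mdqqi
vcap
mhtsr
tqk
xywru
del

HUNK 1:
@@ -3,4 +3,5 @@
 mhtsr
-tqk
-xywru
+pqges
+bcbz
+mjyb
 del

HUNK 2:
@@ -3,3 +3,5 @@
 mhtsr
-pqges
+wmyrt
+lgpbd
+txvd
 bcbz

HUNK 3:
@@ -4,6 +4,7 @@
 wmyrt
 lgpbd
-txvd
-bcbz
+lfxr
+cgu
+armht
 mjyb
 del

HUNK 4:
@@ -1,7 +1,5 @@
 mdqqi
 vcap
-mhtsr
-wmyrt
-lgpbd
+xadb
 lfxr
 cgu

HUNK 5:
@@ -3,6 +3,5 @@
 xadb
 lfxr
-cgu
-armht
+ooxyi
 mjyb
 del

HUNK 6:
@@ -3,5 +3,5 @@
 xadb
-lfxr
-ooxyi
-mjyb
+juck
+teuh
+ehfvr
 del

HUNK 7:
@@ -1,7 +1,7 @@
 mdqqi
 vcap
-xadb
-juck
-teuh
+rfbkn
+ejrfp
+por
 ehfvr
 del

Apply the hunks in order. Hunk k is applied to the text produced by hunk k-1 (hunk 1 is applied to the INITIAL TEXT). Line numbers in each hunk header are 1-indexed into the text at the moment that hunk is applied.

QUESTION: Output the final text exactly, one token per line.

Hunk 1: at line 3 remove [tqk,xywru] add [pqges,bcbz,mjyb] -> 7 lines: mdqqi vcap mhtsr pqges bcbz mjyb del
Hunk 2: at line 3 remove [pqges] add [wmyrt,lgpbd,txvd] -> 9 lines: mdqqi vcap mhtsr wmyrt lgpbd txvd bcbz mjyb del
Hunk 3: at line 4 remove [txvd,bcbz] add [lfxr,cgu,armht] -> 10 lines: mdqqi vcap mhtsr wmyrt lgpbd lfxr cgu armht mjyb del
Hunk 4: at line 1 remove [mhtsr,wmyrt,lgpbd] add [xadb] -> 8 lines: mdqqi vcap xadb lfxr cgu armht mjyb del
Hunk 5: at line 3 remove [cgu,armht] add [ooxyi] -> 7 lines: mdqqi vcap xadb lfxr ooxyi mjyb del
Hunk 6: at line 3 remove [lfxr,ooxyi,mjyb] add [juck,teuh,ehfvr] -> 7 lines: mdqqi vcap xadb juck teuh ehfvr del
Hunk 7: at line 1 remove [xadb,juck,teuh] add [rfbkn,ejrfp,por] -> 7 lines: mdqqi vcap rfbkn ejrfp por ehfvr del

Answer: mdqqi
vcap
rfbkn
ejrfp
por
ehfvr
del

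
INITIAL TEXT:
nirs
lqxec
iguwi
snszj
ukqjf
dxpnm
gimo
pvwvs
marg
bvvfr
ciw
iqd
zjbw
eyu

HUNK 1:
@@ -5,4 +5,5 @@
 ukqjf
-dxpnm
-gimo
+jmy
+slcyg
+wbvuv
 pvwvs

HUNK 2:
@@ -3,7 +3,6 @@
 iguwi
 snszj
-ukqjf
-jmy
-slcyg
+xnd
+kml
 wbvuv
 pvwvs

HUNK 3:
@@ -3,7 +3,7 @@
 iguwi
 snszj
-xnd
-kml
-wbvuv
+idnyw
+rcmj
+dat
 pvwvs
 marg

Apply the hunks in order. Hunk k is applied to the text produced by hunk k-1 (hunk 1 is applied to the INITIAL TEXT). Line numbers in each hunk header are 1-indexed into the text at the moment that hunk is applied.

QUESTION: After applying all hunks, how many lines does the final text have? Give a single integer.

Hunk 1: at line 5 remove [dxpnm,gimo] add [jmy,slcyg,wbvuv] -> 15 lines: nirs lqxec iguwi snszj ukqjf jmy slcyg wbvuv pvwvs marg bvvfr ciw iqd zjbw eyu
Hunk 2: at line 3 remove [ukqjf,jmy,slcyg] add [xnd,kml] -> 14 lines: nirs lqxec iguwi snszj xnd kml wbvuv pvwvs marg bvvfr ciw iqd zjbw eyu
Hunk 3: at line 3 remove [xnd,kml,wbvuv] add [idnyw,rcmj,dat] -> 14 lines: nirs lqxec iguwi snszj idnyw rcmj dat pvwvs marg bvvfr ciw iqd zjbw eyu
Final line count: 14

Answer: 14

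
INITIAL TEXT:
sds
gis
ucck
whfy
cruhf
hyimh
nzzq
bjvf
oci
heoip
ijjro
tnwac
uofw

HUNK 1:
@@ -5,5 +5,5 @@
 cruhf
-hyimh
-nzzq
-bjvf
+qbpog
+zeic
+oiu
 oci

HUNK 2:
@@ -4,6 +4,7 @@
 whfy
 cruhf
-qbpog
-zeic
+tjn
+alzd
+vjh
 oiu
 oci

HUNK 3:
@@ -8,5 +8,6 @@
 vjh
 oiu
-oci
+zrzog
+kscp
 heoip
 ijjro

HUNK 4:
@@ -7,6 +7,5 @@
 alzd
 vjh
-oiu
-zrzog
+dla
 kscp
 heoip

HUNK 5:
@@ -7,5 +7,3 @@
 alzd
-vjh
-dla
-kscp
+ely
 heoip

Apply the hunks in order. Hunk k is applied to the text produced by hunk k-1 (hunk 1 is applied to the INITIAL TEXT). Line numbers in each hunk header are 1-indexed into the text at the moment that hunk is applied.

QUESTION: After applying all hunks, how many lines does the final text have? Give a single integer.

Answer: 12

Derivation:
Hunk 1: at line 5 remove [hyimh,nzzq,bjvf] add [qbpog,zeic,oiu] -> 13 lines: sds gis ucck whfy cruhf qbpog zeic oiu oci heoip ijjro tnwac uofw
Hunk 2: at line 4 remove [qbpog,zeic] add [tjn,alzd,vjh] -> 14 lines: sds gis ucck whfy cruhf tjn alzd vjh oiu oci heoip ijjro tnwac uofw
Hunk 3: at line 8 remove [oci] add [zrzog,kscp] -> 15 lines: sds gis ucck whfy cruhf tjn alzd vjh oiu zrzog kscp heoip ijjro tnwac uofw
Hunk 4: at line 7 remove [oiu,zrzog] add [dla] -> 14 lines: sds gis ucck whfy cruhf tjn alzd vjh dla kscp heoip ijjro tnwac uofw
Hunk 5: at line 7 remove [vjh,dla,kscp] add [ely] -> 12 lines: sds gis ucck whfy cruhf tjn alzd ely heoip ijjro tnwac uofw
Final line count: 12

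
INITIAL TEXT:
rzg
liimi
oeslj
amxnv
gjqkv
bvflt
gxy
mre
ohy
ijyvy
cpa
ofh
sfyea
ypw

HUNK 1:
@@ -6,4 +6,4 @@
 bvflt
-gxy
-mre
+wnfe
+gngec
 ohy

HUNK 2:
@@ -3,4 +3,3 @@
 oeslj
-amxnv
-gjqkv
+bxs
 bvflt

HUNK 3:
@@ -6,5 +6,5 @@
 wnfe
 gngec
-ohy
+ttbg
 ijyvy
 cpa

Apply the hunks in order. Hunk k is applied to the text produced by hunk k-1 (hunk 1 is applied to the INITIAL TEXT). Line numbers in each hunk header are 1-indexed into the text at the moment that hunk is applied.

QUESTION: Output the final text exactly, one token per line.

Hunk 1: at line 6 remove [gxy,mre] add [wnfe,gngec] -> 14 lines: rzg liimi oeslj amxnv gjqkv bvflt wnfe gngec ohy ijyvy cpa ofh sfyea ypw
Hunk 2: at line 3 remove [amxnv,gjqkv] add [bxs] -> 13 lines: rzg liimi oeslj bxs bvflt wnfe gngec ohy ijyvy cpa ofh sfyea ypw
Hunk 3: at line 6 remove [ohy] add [ttbg] -> 13 lines: rzg liimi oeslj bxs bvflt wnfe gngec ttbg ijyvy cpa ofh sfyea ypw

Answer: rzg
liimi
oeslj
bxs
bvflt
wnfe
gngec
ttbg
ijyvy
cpa
ofh
sfyea
ypw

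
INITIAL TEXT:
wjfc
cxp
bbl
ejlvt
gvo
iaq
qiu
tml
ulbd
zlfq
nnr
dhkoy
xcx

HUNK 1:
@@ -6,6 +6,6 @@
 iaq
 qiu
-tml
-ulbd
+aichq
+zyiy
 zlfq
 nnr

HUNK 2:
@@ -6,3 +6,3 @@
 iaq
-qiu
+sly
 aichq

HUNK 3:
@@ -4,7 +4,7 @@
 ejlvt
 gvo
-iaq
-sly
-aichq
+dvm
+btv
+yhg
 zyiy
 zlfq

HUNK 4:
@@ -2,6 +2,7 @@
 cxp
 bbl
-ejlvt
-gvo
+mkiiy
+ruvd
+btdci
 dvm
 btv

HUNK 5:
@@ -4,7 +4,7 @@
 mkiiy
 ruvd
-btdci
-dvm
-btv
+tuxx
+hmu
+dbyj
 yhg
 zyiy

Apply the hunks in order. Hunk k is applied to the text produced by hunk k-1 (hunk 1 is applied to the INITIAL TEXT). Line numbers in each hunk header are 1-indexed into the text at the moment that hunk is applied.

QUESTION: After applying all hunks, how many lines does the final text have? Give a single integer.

Hunk 1: at line 6 remove [tml,ulbd] add [aichq,zyiy] -> 13 lines: wjfc cxp bbl ejlvt gvo iaq qiu aichq zyiy zlfq nnr dhkoy xcx
Hunk 2: at line 6 remove [qiu] add [sly] -> 13 lines: wjfc cxp bbl ejlvt gvo iaq sly aichq zyiy zlfq nnr dhkoy xcx
Hunk 3: at line 4 remove [iaq,sly,aichq] add [dvm,btv,yhg] -> 13 lines: wjfc cxp bbl ejlvt gvo dvm btv yhg zyiy zlfq nnr dhkoy xcx
Hunk 4: at line 2 remove [ejlvt,gvo] add [mkiiy,ruvd,btdci] -> 14 lines: wjfc cxp bbl mkiiy ruvd btdci dvm btv yhg zyiy zlfq nnr dhkoy xcx
Hunk 5: at line 4 remove [btdci,dvm,btv] add [tuxx,hmu,dbyj] -> 14 lines: wjfc cxp bbl mkiiy ruvd tuxx hmu dbyj yhg zyiy zlfq nnr dhkoy xcx
Final line count: 14

Answer: 14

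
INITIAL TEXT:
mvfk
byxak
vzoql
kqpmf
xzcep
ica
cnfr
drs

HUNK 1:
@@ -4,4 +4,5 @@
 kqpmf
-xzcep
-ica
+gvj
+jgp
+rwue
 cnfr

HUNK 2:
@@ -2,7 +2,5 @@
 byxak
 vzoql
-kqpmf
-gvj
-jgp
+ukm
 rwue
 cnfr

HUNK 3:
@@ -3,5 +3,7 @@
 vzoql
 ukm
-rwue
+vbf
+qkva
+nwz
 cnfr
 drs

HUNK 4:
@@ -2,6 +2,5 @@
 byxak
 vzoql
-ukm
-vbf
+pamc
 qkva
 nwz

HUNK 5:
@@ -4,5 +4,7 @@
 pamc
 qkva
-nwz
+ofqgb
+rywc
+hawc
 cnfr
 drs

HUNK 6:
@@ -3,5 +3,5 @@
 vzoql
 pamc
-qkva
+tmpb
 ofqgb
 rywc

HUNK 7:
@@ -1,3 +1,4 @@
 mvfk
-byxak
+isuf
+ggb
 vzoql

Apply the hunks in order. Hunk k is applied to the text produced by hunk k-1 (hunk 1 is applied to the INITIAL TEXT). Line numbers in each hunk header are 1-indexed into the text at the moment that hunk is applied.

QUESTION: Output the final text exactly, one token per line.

Hunk 1: at line 4 remove [xzcep,ica] add [gvj,jgp,rwue] -> 9 lines: mvfk byxak vzoql kqpmf gvj jgp rwue cnfr drs
Hunk 2: at line 2 remove [kqpmf,gvj,jgp] add [ukm] -> 7 lines: mvfk byxak vzoql ukm rwue cnfr drs
Hunk 3: at line 3 remove [rwue] add [vbf,qkva,nwz] -> 9 lines: mvfk byxak vzoql ukm vbf qkva nwz cnfr drs
Hunk 4: at line 2 remove [ukm,vbf] add [pamc] -> 8 lines: mvfk byxak vzoql pamc qkva nwz cnfr drs
Hunk 5: at line 4 remove [nwz] add [ofqgb,rywc,hawc] -> 10 lines: mvfk byxak vzoql pamc qkva ofqgb rywc hawc cnfr drs
Hunk 6: at line 3 remove [qkva] add [tmpb] -> 10 lines: mvfk byxak vzoql pamc tmpb ofqgb rywc hawc cnfr drs
Hunk 7: at line 1 remove [byxak] add [isuf,ggb] -> 11 lines: mvfk isuf ggb vzoql pamc tmpb ofqgb rywc hawc cnfr drs

Answer: mvfk
isuf
ggb
vzoql
pamc
tmpb
ofqgb
rywc
hawc
cnfr
drs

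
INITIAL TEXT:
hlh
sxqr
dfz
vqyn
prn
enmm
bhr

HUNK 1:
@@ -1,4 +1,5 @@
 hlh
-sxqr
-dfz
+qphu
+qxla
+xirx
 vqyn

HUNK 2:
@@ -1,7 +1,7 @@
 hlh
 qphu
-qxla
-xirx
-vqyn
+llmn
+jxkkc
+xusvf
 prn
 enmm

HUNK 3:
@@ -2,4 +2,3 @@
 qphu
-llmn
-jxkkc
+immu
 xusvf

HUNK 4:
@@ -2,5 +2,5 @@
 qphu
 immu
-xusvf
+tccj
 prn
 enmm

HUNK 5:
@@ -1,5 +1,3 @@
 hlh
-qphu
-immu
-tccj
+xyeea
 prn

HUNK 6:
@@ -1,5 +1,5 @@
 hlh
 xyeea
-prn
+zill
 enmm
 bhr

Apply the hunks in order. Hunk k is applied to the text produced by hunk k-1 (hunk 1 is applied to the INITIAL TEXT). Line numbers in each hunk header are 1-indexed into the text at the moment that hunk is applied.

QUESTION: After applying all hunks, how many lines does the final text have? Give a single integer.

Hunk 1: at line 1 remove [sxqr,dfz] add [qphu,qxla,xirx] -> 8 lines: hlh qphu qxla xirx vqyn prn enmm bhr
Hunk 2: at line 1 remove [qxla,xirx,vqyn] add [llmn,jxkkc,xusvf] -> 8 lines: hlh qphu llmn jxkkc xusvf prn enmm bhr
Hunk 3: at line 2 remove [llmn,jxkkc] add [immu] -> 7 lines: hlh qphu immu xusvf prn enmm bhr
Hunk 4: at line 2 remove [xusvf] add [tccj] -> 7 lines: hlh qphu immu tccj prn enmm bhr
Hunk 5: at line 1 remove [qphu,immu,tccj] add [xyeea] -> 5 lines: hlh xyeea prn enmm bhr
Hunk 6: at line 1 remove [prn] add [zill] -> 5 lines: hlh xyeea zill enmm bhr
Final line count: 5

Answer: 5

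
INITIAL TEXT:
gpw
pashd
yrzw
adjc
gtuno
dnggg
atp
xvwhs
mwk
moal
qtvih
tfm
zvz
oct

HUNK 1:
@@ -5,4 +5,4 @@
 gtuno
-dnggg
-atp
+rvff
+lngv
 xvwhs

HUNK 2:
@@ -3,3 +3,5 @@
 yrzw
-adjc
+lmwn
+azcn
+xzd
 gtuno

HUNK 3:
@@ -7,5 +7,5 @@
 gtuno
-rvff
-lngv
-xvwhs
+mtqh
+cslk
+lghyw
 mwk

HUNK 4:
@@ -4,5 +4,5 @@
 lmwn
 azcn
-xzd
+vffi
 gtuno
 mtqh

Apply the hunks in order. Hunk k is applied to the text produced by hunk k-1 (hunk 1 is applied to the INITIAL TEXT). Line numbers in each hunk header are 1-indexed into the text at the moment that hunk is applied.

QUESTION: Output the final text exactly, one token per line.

Hunk 1: at line 5 remove [dnggg,atp] add [rvff,lngv] -> 14 lines: gpw pashd yrzw adjc gtuno rvff lngv xvwhs mwk moal qtvih tfm zvz oct
Hunk 2: at line 3 remove [adjc] add [lmwn,azcn,xzd] -> 16 lines: gpw pashd yrzw lmwn azcn xzd gtuno rvff lngv xvwhs mwk moal qtvih tfm zvz oct
Hunk 3: at line 7 remove [rvff,lngv,xvwhs] add [mtqh,cslk,lghyw] -> 16 lines: gpw pashd yrzw lmwn azcn xzd gtuno mtqh cslk lghyw mwk moal qtvih tfm zvz oct
Hunk 4: at line 4 remove [xzd] add [vffi] -> 16 lines: gpw pashd yrzw lmwn azcn vffi gtuno mtqh cslk lghyw mwk moal qtvih tfm zvz oct

Answer: gpw
pashd
yrzw
lmwn
azcn
vffi
gtuno
mtqh
cslk
lghyw
mwk
moal
qtvih
tfm
zvz
oct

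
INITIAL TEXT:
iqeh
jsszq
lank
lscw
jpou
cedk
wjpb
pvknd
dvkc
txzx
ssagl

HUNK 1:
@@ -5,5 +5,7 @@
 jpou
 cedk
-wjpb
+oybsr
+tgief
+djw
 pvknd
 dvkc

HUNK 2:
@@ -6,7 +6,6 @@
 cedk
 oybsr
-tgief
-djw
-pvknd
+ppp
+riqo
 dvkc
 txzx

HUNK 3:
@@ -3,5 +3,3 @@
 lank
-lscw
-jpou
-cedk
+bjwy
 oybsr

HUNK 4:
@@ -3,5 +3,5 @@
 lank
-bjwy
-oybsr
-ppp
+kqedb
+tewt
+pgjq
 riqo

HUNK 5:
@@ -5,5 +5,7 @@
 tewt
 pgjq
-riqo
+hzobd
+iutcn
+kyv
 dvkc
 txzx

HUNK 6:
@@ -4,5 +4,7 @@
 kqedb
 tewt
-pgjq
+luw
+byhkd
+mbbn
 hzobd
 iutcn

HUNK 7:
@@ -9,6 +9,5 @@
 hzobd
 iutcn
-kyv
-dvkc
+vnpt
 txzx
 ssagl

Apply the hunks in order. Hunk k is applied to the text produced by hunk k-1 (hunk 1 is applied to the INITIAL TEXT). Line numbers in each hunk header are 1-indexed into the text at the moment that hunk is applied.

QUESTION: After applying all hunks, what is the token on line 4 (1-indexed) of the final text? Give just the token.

Answer: kqedb

Derivation:
Hunk 1: at line 5 remove [wjpb] add [oybsr,tgief,djw] -> 13 lines: iqeh jsszq lank lscw jpou cedk oybsr tgief djw pvknd dvkc txzx ssagl
Hunk 2: at line 6 remove [tgief,djw,pvknd] add [ppp,riqo] -> 12 lines: iqeh jsszq lank lscw jpou cedk oybsr ppp riqo dvkc txzx ssagl
Hunk 3: at line 3 remove [lscw,jpou,cedk] add [bjwy] -> 10 lines: iqeh jsszq lank bjwy oybsr ppp riqo dvkc txzx ssagl
Hunk 4: at line 3 remove [bjwy,oybsr,ppp] add [kqedb,tewt,pgjq] -> 10 lines: iqeh jsszq lank kqedb tewt pgjq riqo dvkc txzx ssagl
Hunk 5: at line 5 remove [riqo] add [hzobd,iutcn,kyv] -> 12 lines: iqeh jsszq lank kqedb tewt pgjq hzobd iutcn kyv dvkc txzx ssagl
Hunk 6: at line 4 remove [pgjq] add [luw,byhkd,mbbn] -> 14 lines: iqeh jsszq lank kqedb tewt luw byhkd mbbn hzobd iutcn kyv dvkc txzx ssagl
Hunk 7: at line 9 remove [kyv,dvkc] add [vnpt] -> 13 lines: iqeh jsszq lank kqedb tewt luw byhkd mbbn hzobd iutcn vnpt txzx ssagl
Final line 4: kqedb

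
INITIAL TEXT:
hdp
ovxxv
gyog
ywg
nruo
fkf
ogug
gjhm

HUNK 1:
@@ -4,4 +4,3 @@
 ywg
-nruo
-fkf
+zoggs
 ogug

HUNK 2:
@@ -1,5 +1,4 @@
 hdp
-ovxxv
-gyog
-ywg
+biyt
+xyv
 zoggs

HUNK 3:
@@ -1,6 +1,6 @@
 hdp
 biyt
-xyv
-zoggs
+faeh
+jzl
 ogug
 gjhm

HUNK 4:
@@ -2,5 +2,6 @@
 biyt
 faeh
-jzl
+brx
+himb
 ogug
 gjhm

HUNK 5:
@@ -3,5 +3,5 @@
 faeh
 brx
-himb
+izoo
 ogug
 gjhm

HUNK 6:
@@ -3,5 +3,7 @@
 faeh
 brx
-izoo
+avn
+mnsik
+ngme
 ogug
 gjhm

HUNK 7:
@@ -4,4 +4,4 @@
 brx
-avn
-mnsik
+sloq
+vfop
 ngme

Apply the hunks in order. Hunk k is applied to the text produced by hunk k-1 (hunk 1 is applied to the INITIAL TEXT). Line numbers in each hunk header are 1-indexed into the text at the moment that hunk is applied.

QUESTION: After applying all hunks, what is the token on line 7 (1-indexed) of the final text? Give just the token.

Hunk 1: at line 4 remove [nruo,fkf] add [zoggs] -> 7 lines: hdp ovxxv gyog ywg zoggs ogug gjhm
Hunk 2: at line 1 remove [ovxxv,gyog,ywg] add [biyt,xyv] -> 6 lines: hdp biyt xyv zoggs ogug gjhm
Hunk 3: at line 1 remove [xyv,zoggs] add [faeh,jzl] -> 6 lines: hdp biyt faeh jzl ogug gjhm
Hunk 4: at line 2 remove [jzl] add [brx,himb] -> 7 lines: hdp biyt faeh brx himb ogug gjhm
Hunk 5: at line 3 remove [himb] add [izoo] -> 7 lines: hdp biyt faeh brx izoo ogug gjhm
Hunk 6: at line 3 remove [izoo] add [avn,mnsik,ngme] -> 9 lines: hdp biyt faeh brx avn mnsik ngme ogug gjhm
Hunk 7: at line 4 remove [avn,mnsik] add [sloq,vfop] -> 9 lines: hdp biyt faeh brx sloq vfop ngme ogug gjhm
Final line 7: ngme

Answer: ngme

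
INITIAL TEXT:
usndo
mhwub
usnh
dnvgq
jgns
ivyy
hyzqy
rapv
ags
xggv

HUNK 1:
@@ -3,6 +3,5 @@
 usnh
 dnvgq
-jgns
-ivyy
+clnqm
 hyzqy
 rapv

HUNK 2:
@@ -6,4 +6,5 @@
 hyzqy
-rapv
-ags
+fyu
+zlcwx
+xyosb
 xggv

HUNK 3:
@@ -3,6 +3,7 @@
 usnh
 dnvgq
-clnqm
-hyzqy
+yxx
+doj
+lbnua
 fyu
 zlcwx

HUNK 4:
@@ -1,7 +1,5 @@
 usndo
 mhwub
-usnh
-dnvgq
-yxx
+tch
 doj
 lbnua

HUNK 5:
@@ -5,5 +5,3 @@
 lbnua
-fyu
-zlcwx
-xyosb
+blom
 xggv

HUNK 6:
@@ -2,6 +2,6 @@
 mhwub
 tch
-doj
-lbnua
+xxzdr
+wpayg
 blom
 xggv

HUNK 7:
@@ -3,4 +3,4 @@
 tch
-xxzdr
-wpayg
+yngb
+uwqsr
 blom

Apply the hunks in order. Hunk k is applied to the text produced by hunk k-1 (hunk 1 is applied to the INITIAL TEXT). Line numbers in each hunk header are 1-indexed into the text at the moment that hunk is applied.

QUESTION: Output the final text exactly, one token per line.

Answer: usndo
mhwub
tch
yngb
uwqsr
blom
xggv

Derivation:
Hunk 1: at line 3 remove [jgns,ivyy] add [clnqm] -> 9 lines: usndo mhwub usnh dnvgq clnqm hyzqy rapv ags xggv
Hunk 2: at line 6 remove [rapv,ags] add [fyu,zlcwx,xyosb] -> 10 lines: usndo mhwub usnh dnvgq clnqm hyzqy fyu zlcwx xyosb xggv
Hunk 3: at line 3 remove [clnqm,hyzqy] add [yxx,doj,lbnua] -> 11 lines: usndo mhwub usnh dnvgq yxx doj lbnua fyu zlcwx xyosb xggv
Hunk 4: at line 1 remove [usnh,dnvgq,yxx] add [tch] -> 9 lines: usndo mhwub tch doj lbnua fyu zlcwx xyosb xggv
Hunk 5: at line 5 remove [fyu,zlcwx,xyosb] add [blom] -> 7 lines: usndo mhwub tch doj lbnua blom xggv
Hunk 6: at line 2 remove [doj,lbnua] add [xxzdr,wpayg] -> 7 lines: usndo mhwub tch xxzdr wpayg blom xggv
Hunk 7: at line 3 remove [xxzdr,wpayg] add [yngb,uwqsr] -> 7 lines: usndo mhwub tch yngb uwqsr blom xggv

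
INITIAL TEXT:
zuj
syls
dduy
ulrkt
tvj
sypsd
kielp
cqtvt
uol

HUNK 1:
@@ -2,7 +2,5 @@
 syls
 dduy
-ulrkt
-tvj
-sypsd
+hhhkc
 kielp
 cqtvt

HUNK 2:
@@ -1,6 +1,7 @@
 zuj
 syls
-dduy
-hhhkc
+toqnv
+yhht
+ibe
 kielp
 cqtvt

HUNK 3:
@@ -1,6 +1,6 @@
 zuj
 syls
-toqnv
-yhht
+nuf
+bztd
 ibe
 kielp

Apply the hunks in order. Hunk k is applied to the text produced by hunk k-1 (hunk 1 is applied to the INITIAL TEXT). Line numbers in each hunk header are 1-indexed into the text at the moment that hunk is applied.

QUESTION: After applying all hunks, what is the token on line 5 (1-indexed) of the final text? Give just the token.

Answer: ibe

Derivation:
Hunk 1: at line 2 remove [ulrkt,tvj,sypsd] add [hhhkc] -> 7 lines: zuj syls dduy hhhkc kielp cqtvt uol
Hunk 2: at line 1 remove [dduy,hhhkc] add [toqnv,yhht,ibe] -> 8 lines: zuj syls toqnv yhht ibe kielp cqtvt uol
Hunk 3: at line 1 remove [toqnv,yhht] add [nuf,bztd] -> 8 lines: zuj syls nuf bztd ibe kielp cqtvt uol
Final line 5: ibe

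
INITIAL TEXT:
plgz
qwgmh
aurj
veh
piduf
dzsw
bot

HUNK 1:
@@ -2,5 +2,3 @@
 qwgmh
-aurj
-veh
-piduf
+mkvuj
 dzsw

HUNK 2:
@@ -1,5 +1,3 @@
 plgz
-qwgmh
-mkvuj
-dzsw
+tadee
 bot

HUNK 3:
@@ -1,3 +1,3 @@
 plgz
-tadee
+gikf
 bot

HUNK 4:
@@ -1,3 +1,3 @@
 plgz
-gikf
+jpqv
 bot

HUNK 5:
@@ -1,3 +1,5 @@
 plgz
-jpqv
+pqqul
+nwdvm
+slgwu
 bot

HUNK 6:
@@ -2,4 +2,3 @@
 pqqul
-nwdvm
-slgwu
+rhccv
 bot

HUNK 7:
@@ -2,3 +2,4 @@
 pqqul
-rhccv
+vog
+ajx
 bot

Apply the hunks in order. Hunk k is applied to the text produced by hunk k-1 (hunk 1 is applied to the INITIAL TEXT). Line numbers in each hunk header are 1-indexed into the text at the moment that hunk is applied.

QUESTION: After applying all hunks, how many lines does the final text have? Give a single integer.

Hunk 1: at line 2 remove [aurj,veh,piduf] add [mkvuj] -> 5 lines: plgz qwgmh mkvuj dzsw bot
Hunk 2: at line 1 remove [qwgmh,mkvuj,dzsw] add [tadee] -> 3 lines: plgz tadee bot
Hunk 3: at line 1 remove [tadee] add [gikf] -> 3 lines: plgz gikf bot
Hunk 4: at line 1 remove [gikf] add [jpqv] -> 3 lines: plgz jpqv bot
Hunk 5: at line 1 remove [jpqv] add [pqqul,nwdvm,slgwu] -> 5 lines: plgz pqqul nwdvm slgwu bot
Hunk 6: at line 2 remove [nwdvm,slgwu] add [rhccv] -> 4 lines: plgz pqqul rhccv bot
Hunk 7: at line 2 remove [rhccv] add [vog,ajx] -> 5 lines: plgz pqqul vog ajx bot
Final line count: 5

Answer: 5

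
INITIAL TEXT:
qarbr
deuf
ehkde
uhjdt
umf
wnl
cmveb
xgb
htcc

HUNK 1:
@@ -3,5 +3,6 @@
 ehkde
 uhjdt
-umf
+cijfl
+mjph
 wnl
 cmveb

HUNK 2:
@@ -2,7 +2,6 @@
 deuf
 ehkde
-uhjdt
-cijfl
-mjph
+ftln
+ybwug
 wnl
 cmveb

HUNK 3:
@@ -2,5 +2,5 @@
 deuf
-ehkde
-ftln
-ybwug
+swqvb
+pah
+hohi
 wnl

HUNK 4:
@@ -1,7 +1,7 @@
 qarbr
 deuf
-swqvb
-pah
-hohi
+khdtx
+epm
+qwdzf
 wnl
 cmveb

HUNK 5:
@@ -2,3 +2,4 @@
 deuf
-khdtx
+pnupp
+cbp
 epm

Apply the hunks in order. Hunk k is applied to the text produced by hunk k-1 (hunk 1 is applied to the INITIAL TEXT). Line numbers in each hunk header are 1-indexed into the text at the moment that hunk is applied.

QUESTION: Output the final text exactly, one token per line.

Hunk 1: at line 3 remove [umf] add [cijfl,mjph] -> 10 lines: qarbr deuf ehkde uhjdt cijfl mjph wnl cmveb xgb htcc
Hunk 2: at line 2 remove [uhjdt,cijfl,mjph] add [ftln,ybwug] -> 9 lines: qarbr deuf ehkde ftln ybwug wnl cmveb xgb htcc
Hunk 3: at line 2 remove [ehkde,ftln,ybwug] add [swqvb,pah,hohi] -> 9 lines: qarbr deuf swqvb pah hohi wnl cmveb xgb htcc
Hunk 4: at line 1 remove [swqvb,pah,hohi] add [khdtx,epm,qwdzf] -> 9 lines: qarbr deuf khdtx epm qwdzf wnl cmveb xgb htcc
Hunk 5: at line 2 remove [khdtx] add [pnupp,cbp] -> 10 lines: qarbr deuf pnupp cbp epm qwdzf wnl cmveb xgb htcc

Answer: qarbr
deuf
pnupp
cbp
epm
qwdzf
wnl
cmveb
xgb
htcc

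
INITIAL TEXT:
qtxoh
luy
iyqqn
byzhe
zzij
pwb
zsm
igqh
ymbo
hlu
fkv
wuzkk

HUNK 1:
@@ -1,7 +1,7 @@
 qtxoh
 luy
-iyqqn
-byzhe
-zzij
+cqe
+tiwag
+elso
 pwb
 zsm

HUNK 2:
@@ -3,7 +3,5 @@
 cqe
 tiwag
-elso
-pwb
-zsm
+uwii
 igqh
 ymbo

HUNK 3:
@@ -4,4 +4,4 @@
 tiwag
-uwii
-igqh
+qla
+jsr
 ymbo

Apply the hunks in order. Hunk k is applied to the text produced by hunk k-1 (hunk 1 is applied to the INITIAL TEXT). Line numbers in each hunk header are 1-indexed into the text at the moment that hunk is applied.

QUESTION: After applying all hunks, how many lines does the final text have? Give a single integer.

Hunk 1: at line 1 remove [iyqqn,byzhe,zzij] add [cqe,tiwag,elso] -> 12 lines: qtxoh luy cqe tiwag elso pwb zsm igqh ymbo hlu fkv wuzkk
Hunk 2: at line 3 remove [elso,pwb,zsm] add [uwii] -> 10 lines: qtxoh luy cqe tiwag uwii igqh ymbo hlu fkv wuzkk
Hunk 3: at line 4 remove [uwii,igqh] add [qla,jsr] -> 10 lines: qtxoh luy cqe tiwag qla jsr ymbo hlu fkv wuzkk
Final line count: 10

Answer: 10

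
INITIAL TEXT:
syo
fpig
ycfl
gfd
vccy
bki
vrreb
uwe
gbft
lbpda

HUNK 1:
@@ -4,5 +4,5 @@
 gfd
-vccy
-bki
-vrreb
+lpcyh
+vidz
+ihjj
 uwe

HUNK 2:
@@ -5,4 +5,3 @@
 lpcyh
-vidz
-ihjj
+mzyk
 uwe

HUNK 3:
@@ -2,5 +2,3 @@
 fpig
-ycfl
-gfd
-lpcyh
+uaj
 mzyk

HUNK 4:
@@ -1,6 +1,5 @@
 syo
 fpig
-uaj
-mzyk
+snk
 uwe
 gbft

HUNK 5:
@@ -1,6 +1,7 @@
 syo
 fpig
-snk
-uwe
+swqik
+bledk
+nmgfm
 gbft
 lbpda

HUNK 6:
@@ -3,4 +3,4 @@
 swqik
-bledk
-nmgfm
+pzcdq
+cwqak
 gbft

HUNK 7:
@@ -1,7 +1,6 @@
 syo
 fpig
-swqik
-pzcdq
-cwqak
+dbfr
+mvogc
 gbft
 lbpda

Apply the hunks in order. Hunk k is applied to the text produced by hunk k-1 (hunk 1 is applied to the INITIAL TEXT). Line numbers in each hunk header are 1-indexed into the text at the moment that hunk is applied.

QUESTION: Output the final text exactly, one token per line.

Answer: syo
fpig
dbfr
mvogc
gbft
lbpda

Derivation:
Hunk 1: at line 4 remove [vccy,bki,vrreb] add [lpcyh,vidz,ihjj] -> 10 lines: syo fpig ycfl gfd lpcyh vidz ihjj uwe gbft lbpda
Hunk 2: at line 5 remove [vidz,ihjj] add [mzyk] -> 9 lines: syo fpig ycfl gfd lpcyh mzyk uwe gbft lbpda
Hunk 3: at line 2 remove [ycfl,gfd,lpcyh] add [uaj] -> 7 lines: syo fpig uaj mzyk uwe gbft lbpda
Hunk 4: at line 1 remove [uaj,mzyk] add [snk] -> 6 lines: syo fpig snk uwe gbft lbpda
Hunk 5: at line 1 remove [snk,uwe] add [swqik,bledk,nmgfm] -> 7 lines: syo fpig swqik bledk nmgfm gbft lbpda
Hunk 6: at line 3 remove [bledk,nmgfm] add [pzcdq,cwqak] -> 7 lines: syo fpig swqik pzcdq cwqak gbft lbpda
Hunk 7: at line 1 remove [swqik,pzcdq,cwqak] add [dbfr,mvogc] -> 6 lines: syo fpig dbfr mvogc gbft lbpda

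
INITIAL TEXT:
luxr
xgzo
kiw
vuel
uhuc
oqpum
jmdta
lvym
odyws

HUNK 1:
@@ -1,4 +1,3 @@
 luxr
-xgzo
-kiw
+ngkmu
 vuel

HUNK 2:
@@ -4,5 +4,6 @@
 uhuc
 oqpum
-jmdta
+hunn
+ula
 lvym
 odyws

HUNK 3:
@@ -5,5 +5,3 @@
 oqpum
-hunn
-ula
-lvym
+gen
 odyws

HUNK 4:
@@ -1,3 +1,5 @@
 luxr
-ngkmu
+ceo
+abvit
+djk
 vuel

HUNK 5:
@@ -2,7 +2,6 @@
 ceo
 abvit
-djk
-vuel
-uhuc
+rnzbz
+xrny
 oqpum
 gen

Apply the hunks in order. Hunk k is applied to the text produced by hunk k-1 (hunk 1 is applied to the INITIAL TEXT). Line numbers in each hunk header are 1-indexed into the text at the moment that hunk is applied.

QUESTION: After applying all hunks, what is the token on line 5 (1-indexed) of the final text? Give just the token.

Hunk 1: at line 1 remove [xgzo,kiw] add [ngkmu] -> 8 lines: luxr ngkmu vuel uhuc oqpum jmdta lvym odyws
Hunk 2: at line 4 remove [jmdta] add [hunn,ula] -> 9 lines: luxr ngkmu vuel uhuc oqpum hunn ula lvym odyws
Hunk 3: at line 5 remove [hunn,ula,lvym] add [gen] -> 7 lines: luxr ngkmu vuel uhuc oqpum gen odyws
Hunk 4: at line 1 remove [ngkmu] add [ceo,abvit,djk] -> 9 lines: luxr ceo abvit djk vuel uhuc oqpum gen odyws
Hunk 5: at line 2 remove [djk,vuel,uhuc] add [rnzbz,xrny] -> 8 lines: luxr ceo abvit rnzbz xrny oqpum gen odyws
Final line 5: xrny

Answer: xrny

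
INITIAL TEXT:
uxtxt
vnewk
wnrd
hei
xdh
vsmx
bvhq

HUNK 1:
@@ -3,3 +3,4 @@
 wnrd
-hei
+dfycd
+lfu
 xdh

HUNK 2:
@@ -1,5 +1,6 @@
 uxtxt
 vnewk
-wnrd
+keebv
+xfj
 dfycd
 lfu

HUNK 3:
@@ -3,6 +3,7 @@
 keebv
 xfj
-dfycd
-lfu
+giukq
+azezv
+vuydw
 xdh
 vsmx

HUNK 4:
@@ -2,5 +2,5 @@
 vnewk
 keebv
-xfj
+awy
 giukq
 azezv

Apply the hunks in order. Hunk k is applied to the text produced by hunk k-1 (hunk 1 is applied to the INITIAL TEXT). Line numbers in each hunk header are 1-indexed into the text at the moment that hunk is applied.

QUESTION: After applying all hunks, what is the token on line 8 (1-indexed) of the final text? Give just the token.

Hunk 1: at line 3 remove [hei] add [dfycd,lfu] -> 8 lines: uxtxt vnewk wnrd dfycd lfu xdh vsmx bvhq
Hunk 2: at line 1 remove [wnrd] add [keebv,xfj] -> 9 lines: uxtxt vnewk keebv xfj dfycd lfu xdh vsmx bvhq
Hunk 3: at line 3 remove [dfycd,lfu] add [giukq,azezv,vuydw] -> 10 lines: uxtxt vnewk keebv xfj giukq azezv vuydw xdh vsmx bvhq
Hunk 4: at line 2 remove [xfj] add [awy] -> 10 lines: uxtxt vnewk keebv awy giukq azezv vuydw xdh vsmx bvhq
Final line 8: xdh

Answer: xdh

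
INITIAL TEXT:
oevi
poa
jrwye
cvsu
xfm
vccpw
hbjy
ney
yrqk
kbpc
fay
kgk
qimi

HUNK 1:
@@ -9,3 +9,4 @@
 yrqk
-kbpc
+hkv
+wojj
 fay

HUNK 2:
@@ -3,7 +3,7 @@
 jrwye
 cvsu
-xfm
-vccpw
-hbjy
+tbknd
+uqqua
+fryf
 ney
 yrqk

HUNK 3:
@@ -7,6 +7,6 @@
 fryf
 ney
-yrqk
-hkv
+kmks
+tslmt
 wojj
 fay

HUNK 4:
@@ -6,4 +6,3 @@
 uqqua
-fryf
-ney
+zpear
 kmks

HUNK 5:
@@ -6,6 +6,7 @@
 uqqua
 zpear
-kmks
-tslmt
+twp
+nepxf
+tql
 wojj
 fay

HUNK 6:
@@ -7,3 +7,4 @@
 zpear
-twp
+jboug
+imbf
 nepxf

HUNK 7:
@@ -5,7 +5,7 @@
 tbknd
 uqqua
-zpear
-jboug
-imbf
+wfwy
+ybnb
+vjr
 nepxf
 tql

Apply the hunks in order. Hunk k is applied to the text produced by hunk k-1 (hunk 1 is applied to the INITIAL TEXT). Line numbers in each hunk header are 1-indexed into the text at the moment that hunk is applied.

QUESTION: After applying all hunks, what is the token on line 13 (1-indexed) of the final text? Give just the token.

Hunk 1: at line 9 remove [kbpc] add [hkv,wojj] -> 14 lines: oevi poa jrwye cvsu xfm vccpw hbjy ney yrqk hkv wojj fay kgk qimi
Hunk 2: at line 3 remove [xfm,vccpw,hbjy] add [tbknd,uqqua,fryf] -> 14 lines: oevi poa jrwye cvsu tbknd uqqua fryf ney yrqk hkv wojj fay kgk qimi
Hunk 3: at line 7 remove [yrqk,hkv] add [kmks,tslmt] -> 14 lines: oevi poa jrwye cvsu tbknd uqqua fryf ney kmks tslmt wojj fay kgk qimi
Hunk 4: at line 6 remove [fryf,ney] add [zpear] -> 13 lines: oevi poa jrwye cvsu tbknd uqqua zpear kmks tslmt wojj fay kgk qimi
Hunk 5: at line 6 remove [kmks,tslmt] add [twp,nepxf,tql] -> 14 lines: oevi poa jrwye cvsu tbknd uqqua zpear twp nepxf tql wojj fay kgk qimi
Hunk 6: at line 7 remove [twp] add [jboug,imbf] -> 15 lines: oevi poa jrwye cvsu tbknd uqqua zpear jboug imbf nepxf tql wojj fay kgk qimi
Hunk 7: at line 5 remove [zpear,jboug,imbf] add [wfwy,ybnb,vjr] -> 15 lines: oevi poa jrwye cvsu tbknd uqqua wfwy ybnb vjr nepxf tql wojj fay kgk qimi
Final line 13: fay

Answer: fay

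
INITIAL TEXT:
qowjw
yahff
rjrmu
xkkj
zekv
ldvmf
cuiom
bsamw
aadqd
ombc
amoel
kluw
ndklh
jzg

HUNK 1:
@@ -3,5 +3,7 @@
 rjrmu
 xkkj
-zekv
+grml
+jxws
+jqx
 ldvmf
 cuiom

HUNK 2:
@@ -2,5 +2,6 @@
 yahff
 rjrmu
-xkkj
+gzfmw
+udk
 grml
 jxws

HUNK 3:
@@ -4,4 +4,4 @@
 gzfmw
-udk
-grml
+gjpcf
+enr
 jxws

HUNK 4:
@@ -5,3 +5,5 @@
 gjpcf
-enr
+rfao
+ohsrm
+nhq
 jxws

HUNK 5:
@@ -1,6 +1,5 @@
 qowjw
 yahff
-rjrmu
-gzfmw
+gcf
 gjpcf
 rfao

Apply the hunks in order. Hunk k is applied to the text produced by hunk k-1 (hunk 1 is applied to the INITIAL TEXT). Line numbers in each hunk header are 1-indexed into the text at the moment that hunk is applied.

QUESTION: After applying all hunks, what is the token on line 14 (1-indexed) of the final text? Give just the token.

Answer: ombc

Derivation:
Hunk 1: at line 3 remove [zekv] add [grml,jxws,jqx] -> 16 lines: qowjw yahff rjrmu xkkj grml jxws jqx ldvmf cuiom bsamw aadqd ombc amoel kluw ndklh jzg
Hunk 2: at line 2 remove [xkkj] add [gzfmw,udk] -> 17 lines: qowjw yahff rjrmu gzfmw udk grml jxws jqx ldvmf cuiom bsamw aadqd ombc amoel kluw ndklh jzg
Hunk 3: at line 4 remove [udk,grml] add [gjpcf,enr] -> 17 lines: qowjw yahff rjrmu gzfmw gjpcf enr jxws jqx ldvmf cuiom bsamw aadqd ombc amoel kluw ndklh jzg
Hunk 4: at line 5 remove [enr] add [rfao,ohsrm,nhq] -> 19 lines: qowjw yahff rjrmu gzfmw gjpcf rfao ohsrm nhq jxws jqx ldvmf cuiom bsamw aadqd ombc amoel kluw ndklh jzg
Hunk 5: at line 1 remove [rjrmu,gzfmw] add [gcf] -> 18 lines: qowjw yahff gcf gjpcf rfao ohsrm nhq jxws jqx ldvmf cuiom bsamw aadqd ombc amoel kluw ndklh jzg
Final line 14: ombc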